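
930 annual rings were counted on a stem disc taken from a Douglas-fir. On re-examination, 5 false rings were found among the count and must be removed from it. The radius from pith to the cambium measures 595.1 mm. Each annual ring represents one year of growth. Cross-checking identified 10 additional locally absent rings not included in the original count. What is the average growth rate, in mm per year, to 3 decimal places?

After corrections the count is 930 − 5 + 10 = 935 annual rings.
Mean rate = 595.1 mm / 935 years ≈ 0.636 mm per year.

0.636 mm per year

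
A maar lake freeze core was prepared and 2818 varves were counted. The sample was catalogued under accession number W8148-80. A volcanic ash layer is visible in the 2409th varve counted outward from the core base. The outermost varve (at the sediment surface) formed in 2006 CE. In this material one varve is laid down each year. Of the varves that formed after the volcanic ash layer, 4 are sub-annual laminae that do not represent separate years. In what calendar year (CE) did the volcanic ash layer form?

The volcanic ash layer sits at varve 2409 from the core base, so 2818 − 2409 = 409 varves formed after it.
Excluding 4 false varves: 409 − 4 = 405.
Counting back 405 years from 2006 CE places the volcanic ash layer in 2006 − 405 = 1601 CE.

1601 CE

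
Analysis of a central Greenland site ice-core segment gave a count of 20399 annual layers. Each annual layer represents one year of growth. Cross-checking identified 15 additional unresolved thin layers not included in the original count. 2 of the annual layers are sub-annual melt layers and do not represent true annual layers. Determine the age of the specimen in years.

20412 years

True annual layer count = 20399 − 2 + 15 = 20412.
At one annual layer per year, that is 20412 years.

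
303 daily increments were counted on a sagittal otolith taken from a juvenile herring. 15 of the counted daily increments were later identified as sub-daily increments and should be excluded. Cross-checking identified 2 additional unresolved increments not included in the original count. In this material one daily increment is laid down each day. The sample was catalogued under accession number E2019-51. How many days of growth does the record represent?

True daily increment count = 303 − 15 + 2 = 290.
One daily increment per day makes the duration 290 days.

290 d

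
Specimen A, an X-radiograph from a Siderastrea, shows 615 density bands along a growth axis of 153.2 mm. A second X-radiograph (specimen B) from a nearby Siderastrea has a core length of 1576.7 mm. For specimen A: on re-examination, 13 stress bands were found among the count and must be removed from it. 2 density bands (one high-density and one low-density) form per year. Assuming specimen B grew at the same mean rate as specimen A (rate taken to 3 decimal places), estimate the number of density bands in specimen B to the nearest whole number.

Specimen A: correcting the raw count gives 615 − 13 = 602 true density bands.
Specimen A: with 2 density bands per year, 602 / 2 = 301 years.
A: Mean rate = 153.2 mm / 301 years ≈ 0.509 mm/yr.
Specimen B: 1576.7 mm / 0.509 mm per year = 3097.64 years; at 2 density bands per year that is 3097.64 × 2 ≈ 6195 density bands.

6195 density bands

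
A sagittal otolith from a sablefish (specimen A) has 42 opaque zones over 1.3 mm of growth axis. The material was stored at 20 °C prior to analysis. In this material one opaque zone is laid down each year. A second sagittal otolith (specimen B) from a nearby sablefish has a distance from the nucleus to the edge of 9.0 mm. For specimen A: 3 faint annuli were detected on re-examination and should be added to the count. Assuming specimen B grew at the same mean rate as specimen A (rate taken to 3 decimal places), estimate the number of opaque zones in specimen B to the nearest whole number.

310 opaque zones

Specimen A: after corrections the count is 42 + 3 = 45 opaque zones.
A: 1.3 mm over 45 years gives 1.3 / 45 ≈ 0.029 mm/year.
Specimen B: 9.0 mm / 0.029 mm per year = 310.34 years ≈ 310 opaque zones.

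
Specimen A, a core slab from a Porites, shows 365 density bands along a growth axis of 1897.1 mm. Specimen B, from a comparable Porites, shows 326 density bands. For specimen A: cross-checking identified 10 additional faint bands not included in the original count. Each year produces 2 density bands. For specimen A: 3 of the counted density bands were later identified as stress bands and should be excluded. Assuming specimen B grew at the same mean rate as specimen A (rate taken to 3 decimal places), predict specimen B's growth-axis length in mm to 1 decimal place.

Specimen A: after corrections the count is 365 − 3 + 10 = 372 density bands.
Specimen A: with 2 density bands per year, 372 / 2 = 186 years.
A: Extension rate ≈ 1897.1 / 186 = 10.199 mm/yr.
Specimen B: dividing by 2 density bands per year: 326 / 2 = 163 years. B's length ≈ 10.199 × 163 = 1662.4 mm.

1662.4 mm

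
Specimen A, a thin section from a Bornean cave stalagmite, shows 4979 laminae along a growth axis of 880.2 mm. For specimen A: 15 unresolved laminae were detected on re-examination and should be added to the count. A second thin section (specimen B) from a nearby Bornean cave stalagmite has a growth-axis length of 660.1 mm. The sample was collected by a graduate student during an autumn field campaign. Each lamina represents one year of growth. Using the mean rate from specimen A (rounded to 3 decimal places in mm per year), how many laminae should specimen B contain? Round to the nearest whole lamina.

3751 laminae

Specimen A: correcting the raw count gives 4979 + 15 = 4994 true laminae.
A: Extension rate ≈ 880.2 / 4994 = 0.176 mm/year.
Specimen B: 660.1 mm / 0.176 mm per year = 3750.57 years ≈ 3751 laminae.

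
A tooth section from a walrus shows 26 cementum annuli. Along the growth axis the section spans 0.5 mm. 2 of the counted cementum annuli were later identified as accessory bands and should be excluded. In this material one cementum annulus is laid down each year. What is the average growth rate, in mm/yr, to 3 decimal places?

0.021 mm/yr

Correcting the raw count gives 26 − 2 = 24 true cementum annuli.
0.5 mm over 24 years gives 0.5 / 24 ≈ 0.021 mm/yr.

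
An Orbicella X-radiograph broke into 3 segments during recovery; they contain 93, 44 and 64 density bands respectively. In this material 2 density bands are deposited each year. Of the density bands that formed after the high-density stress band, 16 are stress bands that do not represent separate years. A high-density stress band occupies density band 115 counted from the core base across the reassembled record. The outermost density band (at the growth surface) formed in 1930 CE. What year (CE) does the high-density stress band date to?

1895 CE

Total density bands = 93 + 44 + 64 = 201.
Between density band 115 and the growth surface there are 201 − 115 = 86 density bands.
86 − 16 false = 70 true density bands after the high-density stress band.
With 2 density bands per year, 70 / 2 = 35 years.
Counting back 35 years from 1930 CE places the high-density stress band in 1930 − 35 = 1895 CE.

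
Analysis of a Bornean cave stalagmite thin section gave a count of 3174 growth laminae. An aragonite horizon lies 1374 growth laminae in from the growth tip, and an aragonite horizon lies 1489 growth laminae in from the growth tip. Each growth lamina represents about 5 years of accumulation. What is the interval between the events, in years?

575 years

1489 − 1374 = 115 growth laminae lie between the two events.
At 5 years per growth lamina, 115 × 5 = 575 years.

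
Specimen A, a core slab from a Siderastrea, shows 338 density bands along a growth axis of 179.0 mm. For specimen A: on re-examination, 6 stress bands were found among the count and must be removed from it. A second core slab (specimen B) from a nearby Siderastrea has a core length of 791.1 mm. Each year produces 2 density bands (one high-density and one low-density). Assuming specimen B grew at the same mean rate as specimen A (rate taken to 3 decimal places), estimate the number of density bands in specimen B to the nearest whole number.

Specimen A: adjusted count: 338 − 6 = 332 density bands.
Specimen A: dividing by 2 density bands per year: 332 / 2 = 166 years.
A: 179.0 mm over 166 years gives 179.0 / 166 ≈ 1.078 mm/yr.
Specimen B: 791.1 mm / 1.078 mm per year = 733.86 years; at 2 density bands per year that is 733.86 × 2 ≈ 1468 density bands.

1468 density bands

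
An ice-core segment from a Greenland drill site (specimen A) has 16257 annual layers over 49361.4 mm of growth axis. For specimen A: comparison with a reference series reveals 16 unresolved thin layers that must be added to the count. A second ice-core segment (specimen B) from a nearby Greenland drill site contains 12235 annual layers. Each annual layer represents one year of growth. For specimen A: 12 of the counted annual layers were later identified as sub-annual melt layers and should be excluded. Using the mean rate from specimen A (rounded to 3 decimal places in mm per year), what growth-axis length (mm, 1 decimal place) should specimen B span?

Specimen A: true annual layer count = 16257 − 12 + 16 = 16261.
A: Mean rate = 49361.4 mm / 16261 years ≈ 3.036 mm/yr.
B's length ≈ 3.036 × 12235 = 37145.5 mm.

37145.5 mm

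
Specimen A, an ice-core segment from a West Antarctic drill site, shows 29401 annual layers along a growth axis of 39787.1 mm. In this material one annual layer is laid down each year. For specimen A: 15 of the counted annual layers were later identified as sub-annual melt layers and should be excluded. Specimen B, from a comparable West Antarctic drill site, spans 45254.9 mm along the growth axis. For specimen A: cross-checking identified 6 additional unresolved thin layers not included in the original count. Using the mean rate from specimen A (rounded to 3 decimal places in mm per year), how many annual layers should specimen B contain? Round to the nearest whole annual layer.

Specimen A: adjusted count: 29401 − 15 + 6 = 29392 annual layers.
A: 39787.1 mm over 29392 years gives 39787.1 / 29392 ≈ 1.354 mm/year.
For B, 45254.9 / 1.354 = 33423.12 years ≈ 33423 annual layers.

33423 annual layers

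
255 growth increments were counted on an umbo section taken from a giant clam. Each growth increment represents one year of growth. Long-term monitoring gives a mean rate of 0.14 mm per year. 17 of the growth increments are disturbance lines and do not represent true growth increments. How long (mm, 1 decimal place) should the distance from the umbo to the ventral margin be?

Correcting the raw count gives 255 − 17 = 238 true growth increments.
238 years at 0.14 mm/year gives 0.14 × 238 = 33.3 mm.

33.3 mm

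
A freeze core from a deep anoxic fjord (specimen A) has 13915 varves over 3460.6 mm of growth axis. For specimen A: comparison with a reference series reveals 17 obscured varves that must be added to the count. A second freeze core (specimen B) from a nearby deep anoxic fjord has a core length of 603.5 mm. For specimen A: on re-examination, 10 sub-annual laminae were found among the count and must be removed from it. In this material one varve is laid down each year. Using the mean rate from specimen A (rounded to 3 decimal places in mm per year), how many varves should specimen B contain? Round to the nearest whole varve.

2424 varves

Specimen A: true varve count = 13915 − 10 + 17 = 13922.
A: 3460.6 mm over 13922 years gives 3460.6 / 13922 ≈ 0.249 mm/year.
For B, 603.5 / 0.249 = 2423.69 years ≈ 2424 varves.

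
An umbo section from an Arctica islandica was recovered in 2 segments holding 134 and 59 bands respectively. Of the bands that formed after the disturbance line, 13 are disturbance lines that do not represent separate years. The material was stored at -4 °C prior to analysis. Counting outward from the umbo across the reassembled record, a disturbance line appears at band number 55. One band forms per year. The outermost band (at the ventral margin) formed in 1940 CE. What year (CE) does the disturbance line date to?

Total bands = 134 + 59 = 193.
Between band 55 and the ventral margin there are 193 − 55 = 138 bands.
Removing the 13 false bands leaves 138 − 13 = 125 true bands beyond the disturbance line.
The band at the ventral margin is 1940 CE, so the disturbance line dates to 1940 − 125 = 1815 CE.

1815 CE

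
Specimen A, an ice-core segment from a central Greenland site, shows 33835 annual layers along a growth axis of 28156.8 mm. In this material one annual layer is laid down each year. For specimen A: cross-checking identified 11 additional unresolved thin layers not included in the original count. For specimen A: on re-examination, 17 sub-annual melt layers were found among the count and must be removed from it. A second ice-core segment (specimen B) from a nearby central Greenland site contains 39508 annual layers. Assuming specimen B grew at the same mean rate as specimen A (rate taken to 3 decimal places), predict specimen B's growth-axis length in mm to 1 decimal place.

Specimen A: after corrections the count is 33835 − 17 + 11 = 33829 annual layers.
A: Extension rate ≈ 28156.8 / 33829 = 0.832 mm per year.
B's length ≈ 0.832 × 39508 = 32870.7 mm.

32870.7 mm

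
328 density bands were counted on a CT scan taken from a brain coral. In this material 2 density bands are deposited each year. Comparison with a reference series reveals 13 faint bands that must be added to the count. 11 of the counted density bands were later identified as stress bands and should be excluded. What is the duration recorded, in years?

Correcting the raw count gives 328 − 11 + 13 = 330 true density bands.
330 density bands at 2 per year is 330 / 2 = 165 years.

165 years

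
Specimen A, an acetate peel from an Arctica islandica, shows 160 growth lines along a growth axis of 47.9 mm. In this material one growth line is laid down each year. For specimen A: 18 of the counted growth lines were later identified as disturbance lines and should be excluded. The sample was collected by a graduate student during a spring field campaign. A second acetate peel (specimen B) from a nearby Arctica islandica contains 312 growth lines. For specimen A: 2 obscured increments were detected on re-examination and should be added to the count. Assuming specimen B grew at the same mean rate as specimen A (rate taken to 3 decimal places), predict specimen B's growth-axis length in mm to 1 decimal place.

103.9 mm

Specimen A: adjusted count: 160 − 18 + 2 = 144 growth lines.
A: Mean rate = 47.9 mm / 144 years ≈ 0.333 mm per year.
For B, 0.333 mm/year × 312 years = 103.9 mm.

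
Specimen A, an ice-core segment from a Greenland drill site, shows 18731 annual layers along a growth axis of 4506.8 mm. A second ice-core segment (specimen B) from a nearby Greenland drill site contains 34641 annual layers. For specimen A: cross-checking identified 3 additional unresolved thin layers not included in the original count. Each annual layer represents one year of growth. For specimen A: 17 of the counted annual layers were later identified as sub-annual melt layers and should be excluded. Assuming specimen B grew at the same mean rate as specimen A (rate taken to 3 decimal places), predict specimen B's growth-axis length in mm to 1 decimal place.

Specimen A: after corrections the count is 18731 − 17 + 3 = 18717 annual layers.
A: Extension rate ≈ 4506.8 / 18717 = 0.241 mm/yr.
B's length ≈ 0.241 × 34641 = 8348.5 mm.

8348.5 mm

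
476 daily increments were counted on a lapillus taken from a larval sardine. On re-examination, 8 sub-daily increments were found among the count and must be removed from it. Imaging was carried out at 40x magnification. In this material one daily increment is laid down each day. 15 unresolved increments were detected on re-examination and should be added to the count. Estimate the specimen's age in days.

483 d

True daily increment count = 476 − 8 + 15 = 483.
At one daily increment per day, that is 483 days.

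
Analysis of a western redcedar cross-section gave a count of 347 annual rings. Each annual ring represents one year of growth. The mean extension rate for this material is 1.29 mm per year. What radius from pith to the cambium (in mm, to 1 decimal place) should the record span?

The record spans 347 years at 1.29 mm per year.
Length ≈ 1.29 × 347 = 447.6 mm.

447.6 mm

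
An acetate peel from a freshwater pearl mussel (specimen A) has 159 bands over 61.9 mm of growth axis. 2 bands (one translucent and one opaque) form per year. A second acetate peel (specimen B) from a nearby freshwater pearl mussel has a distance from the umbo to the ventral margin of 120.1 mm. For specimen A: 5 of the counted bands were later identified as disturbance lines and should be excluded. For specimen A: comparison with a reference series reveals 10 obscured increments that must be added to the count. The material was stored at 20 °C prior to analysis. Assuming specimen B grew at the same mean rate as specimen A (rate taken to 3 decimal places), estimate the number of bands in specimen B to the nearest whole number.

Specimen A: adjusted count: 159 − 5 + 10 = 164 bands.
Specimen A: with 2 bands per year, 164 / 2 = 82 years.
A: Extension rate ≈ 61.9 / 82 = 0.755 mm/yr.
B spans 120.1 / 0.755 = 159.07 years; at 2 bands per year that is 159.07 × 2 ≈ 318 bands.

318 bands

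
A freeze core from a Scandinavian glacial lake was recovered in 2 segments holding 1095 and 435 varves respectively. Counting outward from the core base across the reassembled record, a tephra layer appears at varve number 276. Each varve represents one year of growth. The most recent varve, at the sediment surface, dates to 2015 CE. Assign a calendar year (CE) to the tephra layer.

Total varves = 1095 + 435 = 1530.
Between varve 276 and the sediment surface there are 1530 − 276 = 1254 varves.
2015 − 1254 = 761 CE.

761 CE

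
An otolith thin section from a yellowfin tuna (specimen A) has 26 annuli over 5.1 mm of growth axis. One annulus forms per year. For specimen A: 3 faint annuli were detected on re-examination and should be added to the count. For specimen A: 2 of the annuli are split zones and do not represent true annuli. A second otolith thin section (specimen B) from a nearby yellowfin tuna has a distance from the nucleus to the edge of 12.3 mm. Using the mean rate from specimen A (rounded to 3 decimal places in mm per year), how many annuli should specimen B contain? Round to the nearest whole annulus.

Specimen A: true annulus count = 26 − 2 + 3 = 27.
A: Extension rate ≈ 5.1 / 27 = 0.189 mm per year.
B spans 12.3 / 0.189 = 65.08 years ≈ 65 annuli.

65 annuli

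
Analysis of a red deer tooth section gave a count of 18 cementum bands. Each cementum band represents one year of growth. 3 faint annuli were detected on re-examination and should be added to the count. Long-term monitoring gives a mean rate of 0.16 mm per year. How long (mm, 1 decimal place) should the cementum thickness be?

3.4 mm

Adjusted count: 18 + 3 = 21 cementum bands.
Length ≈ 0.16 × 21 = 3.4 mm.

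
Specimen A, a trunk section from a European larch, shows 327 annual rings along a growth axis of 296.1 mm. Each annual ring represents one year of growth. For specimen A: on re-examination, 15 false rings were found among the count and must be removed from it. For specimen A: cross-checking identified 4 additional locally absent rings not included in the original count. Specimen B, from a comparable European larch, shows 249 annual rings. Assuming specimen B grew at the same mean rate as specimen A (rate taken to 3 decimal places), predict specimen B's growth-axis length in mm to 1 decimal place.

Specimen A: correcting the raw count gives 327 − 15 + 4 = 316 true annual rings.
A: Mean rate = 296.1 mm / 316 years ≈ 0.937 mm per year.
Length of B = 0.937 × 249 = 233.3 mm.

233.3 mm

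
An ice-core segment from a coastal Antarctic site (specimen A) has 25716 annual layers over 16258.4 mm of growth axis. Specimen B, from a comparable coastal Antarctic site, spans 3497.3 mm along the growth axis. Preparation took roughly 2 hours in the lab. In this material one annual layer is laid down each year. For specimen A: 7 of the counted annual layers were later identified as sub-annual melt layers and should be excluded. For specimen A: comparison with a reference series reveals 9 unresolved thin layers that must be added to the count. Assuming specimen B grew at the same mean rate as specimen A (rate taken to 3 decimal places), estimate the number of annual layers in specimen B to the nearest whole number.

Specimen A: correcting the raw count gives 25716 − 7 + 9 = 25718 true annual layers.
A: Mean rate = 16258.4 mm / 25718 years ≈ 0.632 mm/year.
Specimen B: 3497.3 mm / 0.632 mm per year = 5533.70 years ≈ 5534 annual layers.

5534 annual layers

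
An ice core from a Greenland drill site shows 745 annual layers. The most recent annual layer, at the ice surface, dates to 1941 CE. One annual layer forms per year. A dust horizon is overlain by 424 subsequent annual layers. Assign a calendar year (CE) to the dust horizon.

424 annual layers post-date the dust horizon.
The annual layer at the ice surface is 1941 CE, so the dust horizon dates to 1941 − 424 = 1517 CE.

1517 CE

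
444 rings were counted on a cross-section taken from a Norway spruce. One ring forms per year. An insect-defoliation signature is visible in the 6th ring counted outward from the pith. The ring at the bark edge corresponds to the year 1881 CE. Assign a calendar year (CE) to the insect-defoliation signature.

The insect-defoliation signature sits at ring 6 from the pith, so 444 − 6 = 438 rings formed after it.
The ring at the bark edge is 1881 CE, so the insect-defoliation signature dates to 1881 − 438 = 1443 CE.

1443 CE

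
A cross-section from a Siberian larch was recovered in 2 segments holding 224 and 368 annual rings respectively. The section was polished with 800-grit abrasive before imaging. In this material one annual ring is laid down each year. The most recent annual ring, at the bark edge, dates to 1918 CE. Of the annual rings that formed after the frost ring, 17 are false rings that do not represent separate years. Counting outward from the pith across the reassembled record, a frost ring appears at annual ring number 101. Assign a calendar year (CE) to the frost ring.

Total annual rings = 224 + 368 = 592.
592 − 101 = 491 annual rings lie beyond the frost ring toward the bark edge.
Excluding 17 false annual rings: 491 − 17 = 474.
Counting back 474 years from 1918 CE places the frost ring in 1918 − 474 = 1444 CE.

1444 CE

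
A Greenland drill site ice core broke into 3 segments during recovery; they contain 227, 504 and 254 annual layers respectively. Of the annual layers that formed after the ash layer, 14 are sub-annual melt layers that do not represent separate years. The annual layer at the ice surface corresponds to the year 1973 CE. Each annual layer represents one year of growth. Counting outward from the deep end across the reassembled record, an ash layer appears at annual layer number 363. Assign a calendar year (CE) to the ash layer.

1365 CE

Total annual layers = 227 + 504 + 254 = 985.
Between annual layer 363 and the ice surface there are 985 − 363 = 622 annual layers.
622 − 14 false = 608 true annual layers after the ash layer.
1973 − 608 = 1365 CE.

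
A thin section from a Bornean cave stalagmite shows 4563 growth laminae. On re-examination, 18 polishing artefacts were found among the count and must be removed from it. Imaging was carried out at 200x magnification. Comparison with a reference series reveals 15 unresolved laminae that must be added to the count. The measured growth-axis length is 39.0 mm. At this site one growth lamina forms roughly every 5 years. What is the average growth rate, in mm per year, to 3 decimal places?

0.002 mm per year

Correcting the raw count gives 4563 − 18 + 15 = 4560 true growth laminae.
4560 growth laminae at 5 years each span 4560 × 5 = 22800 years.
Mean rate = 39.0 mm / 22800 years ≈ 0.002 mm per year.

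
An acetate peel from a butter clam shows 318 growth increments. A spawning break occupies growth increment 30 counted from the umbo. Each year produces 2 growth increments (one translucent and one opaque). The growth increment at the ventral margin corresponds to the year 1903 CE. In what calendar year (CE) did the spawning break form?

Between growth increment 30 and the ventral margin there are 318 − 30 = 288 growth increments.
Dividing by 2 growth increments per year: 288 / 2 = 144 years.
Counting back 144 years from 1903 CE places the spawning break in 1903 − 144 = 1759 CE.

1759 CE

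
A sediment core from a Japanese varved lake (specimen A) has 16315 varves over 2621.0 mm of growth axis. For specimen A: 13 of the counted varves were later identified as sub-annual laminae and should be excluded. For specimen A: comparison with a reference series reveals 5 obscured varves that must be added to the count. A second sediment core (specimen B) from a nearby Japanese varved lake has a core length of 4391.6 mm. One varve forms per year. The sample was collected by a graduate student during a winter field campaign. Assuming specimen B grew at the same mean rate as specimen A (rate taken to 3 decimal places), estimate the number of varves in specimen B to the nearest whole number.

27277 varves

Specimen A: adjusted count: 16315 − 13 + 5 = 16307 varves.
A: Mean rate = 2621.0 mm / 16307 years ≈ 0.161 mm per year.
B spans 4391.6 / 0.161 = 27277.02 years ≈ 27277 varves.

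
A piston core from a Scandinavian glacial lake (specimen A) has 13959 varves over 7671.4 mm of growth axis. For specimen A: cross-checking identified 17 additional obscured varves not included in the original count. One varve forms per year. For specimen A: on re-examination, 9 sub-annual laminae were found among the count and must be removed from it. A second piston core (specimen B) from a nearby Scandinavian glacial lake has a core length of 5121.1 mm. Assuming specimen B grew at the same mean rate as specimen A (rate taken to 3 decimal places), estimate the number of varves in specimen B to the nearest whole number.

Specimen A: adjusted count: 13959 − 9 + 17 = 13967 varves.
A: 7671.4 mm over 13967 years gives 7671.4 / 13967 ≈ 0.549 mm/yr.
For B, 5121.1 / 0.549 = 9328.05 years ≈ 9328 varves.

9328 varves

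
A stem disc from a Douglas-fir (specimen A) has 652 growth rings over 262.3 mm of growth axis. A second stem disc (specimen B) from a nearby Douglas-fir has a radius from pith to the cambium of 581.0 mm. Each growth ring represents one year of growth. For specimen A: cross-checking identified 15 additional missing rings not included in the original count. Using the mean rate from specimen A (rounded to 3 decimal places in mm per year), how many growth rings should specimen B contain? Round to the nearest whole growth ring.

Specimen A: true growth ring count = 652 + 15 = 667.
A: Mean rate = 262.3 mm / 667 years ≈ 0.393 mm/year.
Specimen B: 581.0 mm / 0.393 mm per year = 1478.37 years ≈ 1478 growth rings.

1478 growth rings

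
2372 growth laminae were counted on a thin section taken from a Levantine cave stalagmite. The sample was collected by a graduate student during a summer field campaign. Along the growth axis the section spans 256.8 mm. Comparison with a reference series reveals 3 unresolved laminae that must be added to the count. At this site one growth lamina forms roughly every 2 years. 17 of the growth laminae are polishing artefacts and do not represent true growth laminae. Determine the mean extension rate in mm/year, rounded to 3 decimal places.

0.054 mm/year

Adjusted count: 2372 − 17 + 3 = 2358 growth laminae.
Multiplying by 2 years per growth lamina: 2358 × 2 = 4716 years.
Extension rate ≈ 256.8 / 4716 = 0.054 mm/year.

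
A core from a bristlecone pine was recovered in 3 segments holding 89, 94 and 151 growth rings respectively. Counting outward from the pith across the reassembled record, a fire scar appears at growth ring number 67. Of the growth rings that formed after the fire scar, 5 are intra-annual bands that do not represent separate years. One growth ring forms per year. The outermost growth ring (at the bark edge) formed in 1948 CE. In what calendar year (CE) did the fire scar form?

1686 CE

Total growth rings = 89 + 94 + 151 = 334.
Between growth ring 67 and the bark edge there are 334 − 67 = 267 growth rings.
Excluding 5 false growth rings: 267 − 5 = 262.
1948 − 262 = 1686 CE.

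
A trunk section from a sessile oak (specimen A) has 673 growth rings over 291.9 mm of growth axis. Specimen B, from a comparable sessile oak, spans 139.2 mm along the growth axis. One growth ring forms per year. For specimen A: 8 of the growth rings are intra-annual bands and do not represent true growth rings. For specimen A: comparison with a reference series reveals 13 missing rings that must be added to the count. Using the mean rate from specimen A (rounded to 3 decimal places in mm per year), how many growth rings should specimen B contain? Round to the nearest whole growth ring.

323 growth rings

Specimen A: correcting the raw count gives 673 − 8 + 13 = 678 true growth rings.
A: 291.9 mm over 678 years gives 291.9 / 678 ≈ 0.431 mm/year.
B spans 139.2 / 0.431 = 322.97 years ≈ 323 growth rings.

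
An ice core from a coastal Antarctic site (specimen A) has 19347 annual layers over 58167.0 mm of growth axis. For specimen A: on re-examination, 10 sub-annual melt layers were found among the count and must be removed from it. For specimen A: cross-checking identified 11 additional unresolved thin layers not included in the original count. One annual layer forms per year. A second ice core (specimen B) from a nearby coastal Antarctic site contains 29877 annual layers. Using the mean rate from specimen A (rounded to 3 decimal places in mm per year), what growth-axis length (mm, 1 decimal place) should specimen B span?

89810.3 mm

Specimen A: adjusted count: 19347 − 10 + 11 = 19348 annual layers.
A: Extension rate ≈ 58167.0 / 19348 = 3.006 mm/year.
For B, 3.006 mm/year × 29877 years = 89810.3 mm.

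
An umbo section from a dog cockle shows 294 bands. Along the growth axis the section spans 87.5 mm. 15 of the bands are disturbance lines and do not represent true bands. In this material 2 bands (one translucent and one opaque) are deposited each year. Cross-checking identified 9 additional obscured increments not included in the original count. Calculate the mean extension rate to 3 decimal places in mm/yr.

True band count = 294 − 15 + 9 = 288.
288 bands at 2 per year is 288 / 2 = 144 years.
87.5 mm over 144 years gives 87.5 / 144 ≈ 0.608 mm/yr.

0.608 mm/yr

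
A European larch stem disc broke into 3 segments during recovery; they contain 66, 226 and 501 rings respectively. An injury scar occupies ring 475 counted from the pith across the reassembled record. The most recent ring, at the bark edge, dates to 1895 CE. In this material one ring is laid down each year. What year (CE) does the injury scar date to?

Total rings = 66 + 226 + 501 = 793.
793 − 475 = 318 rings lie beyond the injury scar toward the bark edge.
1895 − 318 = 1577 CE.

1577 CE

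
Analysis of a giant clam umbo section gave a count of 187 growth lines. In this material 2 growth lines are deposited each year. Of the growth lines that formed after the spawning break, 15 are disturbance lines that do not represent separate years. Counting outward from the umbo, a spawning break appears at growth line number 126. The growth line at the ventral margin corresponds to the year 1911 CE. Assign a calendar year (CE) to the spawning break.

The spawning break sits at growth line 126 from the umbo, so 187 − 126 = 61 growth lines formed after it.
Excluding 15 false growth lines: 61 − 15 = 46.
Dividing by 2 growth lines per year: 46 / 2 = 23 years.
Counting back 23 years from 1911 CE places the spawning break in 1911 − 23 = 1888 CE.

1888 CE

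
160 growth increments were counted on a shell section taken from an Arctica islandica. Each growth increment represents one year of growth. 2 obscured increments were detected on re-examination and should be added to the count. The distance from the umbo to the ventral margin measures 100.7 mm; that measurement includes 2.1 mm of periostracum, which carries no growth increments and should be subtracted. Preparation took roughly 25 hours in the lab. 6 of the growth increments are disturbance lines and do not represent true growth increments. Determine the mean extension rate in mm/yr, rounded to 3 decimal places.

0.632 mm/yr

True growth increment count = 160 − 6 + 2 = 156.
Net length = 100.7 − 2.1 = 98.6 mm.
98.6 mm over 156 years gives 98.6 / 156 ≈ 0.632 mm/yr.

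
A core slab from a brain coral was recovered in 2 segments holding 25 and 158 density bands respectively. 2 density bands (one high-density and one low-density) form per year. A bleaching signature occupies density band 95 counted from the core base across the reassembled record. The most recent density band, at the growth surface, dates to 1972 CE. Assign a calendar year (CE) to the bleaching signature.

Total density bands = 25 + 158 = 183.
The bleaching signature sits at density band 95 from the core base, so 183 − 95 = 88 density bands formed after it.
With 2 density bands per year, 88 / 2 = 44 years.
Counting back 44 years from 1972 CE places the bleaching signature in 1972 − 44 = 1928 CE.

1928 CE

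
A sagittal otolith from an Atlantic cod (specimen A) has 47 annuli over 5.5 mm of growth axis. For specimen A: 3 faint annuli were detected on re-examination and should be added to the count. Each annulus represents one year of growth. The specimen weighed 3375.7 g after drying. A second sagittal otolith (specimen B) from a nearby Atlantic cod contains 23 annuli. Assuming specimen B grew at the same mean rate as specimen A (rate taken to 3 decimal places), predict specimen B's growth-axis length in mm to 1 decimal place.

Specimen A: true annulus count = 47 + 3 = 50.
A: Mean rate = 5.5 mm / 50 years ≈ 0.110 mm/year.
Length of B = 0.110 × 23 = 2.5 mm.

2.5 mm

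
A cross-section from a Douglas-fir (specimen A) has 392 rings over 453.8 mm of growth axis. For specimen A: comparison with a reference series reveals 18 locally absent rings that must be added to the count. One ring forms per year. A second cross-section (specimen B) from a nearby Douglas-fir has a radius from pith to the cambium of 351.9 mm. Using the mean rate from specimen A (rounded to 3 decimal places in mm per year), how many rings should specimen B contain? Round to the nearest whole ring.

Specimen A: adjusted count: 392 + 18 = 410 rings.
A: 453.8 mm over 410 years gives 453.8 / 410 ≈ 1.107 mm per year.
B spans 351.9 / 1.107 = 317.89 years ≈ 318 rings.

318 rings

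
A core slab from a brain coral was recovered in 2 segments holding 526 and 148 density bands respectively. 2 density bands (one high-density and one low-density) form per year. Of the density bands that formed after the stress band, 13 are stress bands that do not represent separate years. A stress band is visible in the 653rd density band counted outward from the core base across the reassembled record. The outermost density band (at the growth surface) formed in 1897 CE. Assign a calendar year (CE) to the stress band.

1893 CE

Total density bands = 526 + 148 = 674.
674 − 653 = 21 density bands lie beyond the stress band toward the growth surface.
Excluding 13 false density bands: 21 − 13 = 8.
8 density bands at 2 per year is 8 / 2 = 4 years.
The density band at the growth surface is 1897 CE, so the stress band dates to 1897 − 4 = 1893 CE.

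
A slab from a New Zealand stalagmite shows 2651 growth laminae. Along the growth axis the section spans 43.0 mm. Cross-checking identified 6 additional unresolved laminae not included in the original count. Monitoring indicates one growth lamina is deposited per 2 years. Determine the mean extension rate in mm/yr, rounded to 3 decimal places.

0.008 mm/yr

Adjusted count: 2651 + 6 = 2657 growth laminae.
At 2 years per growth lamina, 2657 × 2 = 5314 years.
Mean rate = 43.0 mm / 5314 years ≈ 0.008 mm/yr.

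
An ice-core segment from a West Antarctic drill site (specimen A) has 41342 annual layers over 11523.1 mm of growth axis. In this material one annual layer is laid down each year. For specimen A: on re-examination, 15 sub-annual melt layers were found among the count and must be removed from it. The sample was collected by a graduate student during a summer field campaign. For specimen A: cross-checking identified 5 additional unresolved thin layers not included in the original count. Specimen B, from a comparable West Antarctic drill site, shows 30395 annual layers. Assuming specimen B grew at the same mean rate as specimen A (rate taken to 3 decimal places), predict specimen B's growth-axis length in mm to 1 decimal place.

8480.2 mm

Specimen A: after corrections the count is 41342 − 15 + 5 = 41332 annual layers.
A: Extension rate ≈ 11523.1 / 41332 = 0.279 mm/year.
For B, 0.279 mm/year × 30395 years = 8480.2 mm.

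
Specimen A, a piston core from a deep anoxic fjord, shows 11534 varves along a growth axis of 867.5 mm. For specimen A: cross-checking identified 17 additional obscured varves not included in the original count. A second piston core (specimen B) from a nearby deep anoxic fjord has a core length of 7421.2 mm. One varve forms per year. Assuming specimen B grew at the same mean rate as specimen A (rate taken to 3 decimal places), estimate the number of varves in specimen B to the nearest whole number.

98949 varves

Specimen A: correcting the raw count gives 11534 + 17 = 11551 true varves.
A: Extension rate ≈ 867.5 / 11551 = 0.075 mm per year.
B spans 7421.2 / 0.075 = 98949.33 years ≈ 98949 varves.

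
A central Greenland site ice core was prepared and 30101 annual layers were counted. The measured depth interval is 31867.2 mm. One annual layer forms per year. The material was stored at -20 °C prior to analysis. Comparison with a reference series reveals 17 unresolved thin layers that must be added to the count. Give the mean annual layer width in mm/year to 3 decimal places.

1.058 mm/year

After corrections the count is 30101 + 17 = 30118 annual layers.
Mean rate = 31867.2 mm / 30118 years ≈ 1.058 mm/year.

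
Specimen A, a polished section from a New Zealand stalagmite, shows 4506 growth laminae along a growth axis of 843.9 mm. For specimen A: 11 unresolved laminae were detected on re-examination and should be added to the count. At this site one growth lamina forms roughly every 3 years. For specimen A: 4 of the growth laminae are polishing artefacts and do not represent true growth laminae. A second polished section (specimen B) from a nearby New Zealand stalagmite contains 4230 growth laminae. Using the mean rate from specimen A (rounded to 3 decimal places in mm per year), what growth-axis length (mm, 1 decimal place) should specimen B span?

786.8 mm

Specimen A: true growth lamina count = 4506 − 4 + 11 = 4513.
Specimen A: 4513 growth laminae at 3 years each span 4513 × 3 = 13539 years.
A: Extension rate ≈ 843.9 / 13539 = 0.062 mm per year.
Specimen B: at 3 years per growth lamina, 4230 × 3 = 12690 years. B's length ≈ 0.062 × 12690 = 786.8 mm.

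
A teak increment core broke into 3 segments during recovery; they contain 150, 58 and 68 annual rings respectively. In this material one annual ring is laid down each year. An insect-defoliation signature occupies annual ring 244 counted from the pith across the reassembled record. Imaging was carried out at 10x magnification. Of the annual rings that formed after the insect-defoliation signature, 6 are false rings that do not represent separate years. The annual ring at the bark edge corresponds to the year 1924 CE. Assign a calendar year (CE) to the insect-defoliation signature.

Total annual rings = 150 + 58 + 68 = 276.
Between annual ring 244 and the bark edge there are 276 − 244 = 32 annual rings.
Removing the 6 false annual rings leaves 32 − 6 = 26 true annual rings beyond the insect-defoliation signature.
1924 − 26 = 1898 CE.

1898 CE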